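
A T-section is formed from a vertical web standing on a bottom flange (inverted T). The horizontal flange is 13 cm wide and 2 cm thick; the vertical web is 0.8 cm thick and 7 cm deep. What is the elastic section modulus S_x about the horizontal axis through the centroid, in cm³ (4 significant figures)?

S_x ≈ 17.33 cm³

Decompose the section into non-overlapping parts with the origin at the bottom-left of its bounding rectangle.
Flange: 13 × 2, A = 26 cm², y = 1 cm, Ī = 8.66667 cm⁴.
Web: 0.8 × 7, A = 5.6 cm², y = 5.5 cm, Ī = 22.8667 cm⁴.
Centroid: ȳ = ΣA·y / ΣA = 1.79747 cm.
Transfer each piece to the horizontal axis through the centroid using Ī + A·d² with d = y − 1.79747:
  flange: d = -0.797468 cm → contributes +25.2015 cm⁴
  web: d = 3.70253 cm → contributes +99.6356 cm⁴
Total I = 124.837 cm⁴.
Extreme fibre distance c = 7.20253 cm; S = I/c = 17.3324 cm³.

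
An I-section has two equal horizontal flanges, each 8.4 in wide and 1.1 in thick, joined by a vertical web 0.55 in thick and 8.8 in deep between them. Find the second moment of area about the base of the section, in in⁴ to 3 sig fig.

I_base ≈ 1190 in⁴

Treat the section as a set of non-overlapping primitives; coordinates are from the bounding-box lower-left.
Bottom flange: 8.4 × 1.1, A = 9.24 in², y = 0.55 in, Ī = 0.9317 in⁴.
Web: 0.55 × 8.8, A = 4.84 in², y = 5.5 in, Ī = 31.234 in⁴.
Top flange: 8.4 × 1.1, A = 9.24 in², y = 10.45 in, Ī = 0.9317 in⁴.
Transfer each piece to the bottom edge using Ī + A·d² with d = y − 0:
  bottom flange: d = 0.55 in → contributes +3.7268 in⁴
  web: d = 5.5 in → contributes +177.64 in⁴
  top flange: d = 10.45 in → contributes +1 010 in⁴
Total I = 1191.3 in⁴.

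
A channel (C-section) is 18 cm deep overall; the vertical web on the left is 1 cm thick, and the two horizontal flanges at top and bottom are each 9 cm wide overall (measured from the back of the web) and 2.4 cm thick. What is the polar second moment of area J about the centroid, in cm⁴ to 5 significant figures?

J ≈ 3295.2 cm⁴

Split into non-overlapping primitives; take the origin at the lower-left of the bounding box.
Web: 1 × 18, A = 18 cm², y = 9 cm, Ī = 486 cm⁴.
Top flange (beyond web): 8 × 2.4, A = 19.2 cm², y = 16.8 cm, Ī = 9.216 cm⁴.
Bottom flange (beyond web): 8 × 2.4, A = 19.2 cm², y = 1.2 cm, Ī = 9.216 cm⁴.
By symmetry the centroid is at mid-height, ȳ = 9 cm.
Transfer each piece to the centroidal x-axis using Ī + A·d² with d = y − 9:
  web: d = 0 cm → contributes +486 cm⁴
  top flange (beyond web): d = 7.8 cm → contributes +1177.344 cm⁴
  bottom flange (beyond web): d = -7.8 cm → contributes +1177.344 cm⁴
Total I = 2840.688 cm⁴.
For the y-axis: x̄ = 3.56383 cm.
Repeating about the centroidal y-axis gives I_y = 454.4702 cm⁴.
Polar second moment: J = I_x + I_y = 3295.158 cm⁴.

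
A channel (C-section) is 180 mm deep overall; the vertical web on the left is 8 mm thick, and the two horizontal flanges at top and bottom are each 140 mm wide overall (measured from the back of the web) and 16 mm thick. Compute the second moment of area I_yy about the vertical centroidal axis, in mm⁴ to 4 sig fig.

Split into non-overlapping primitives; take the origin at the lower-left of the bounding box.
Web: 8 × 180, A = 1 440 mm², x = 4 mm, Ī = 7 680 mm⁴.
Top flange (beyond web): 132 × 16, A = 2 112 mm², x = 74 mm, Ī = 3 066 624 mm⁴.
Bottom flange (beyond web): 132 × 16, A = 2 112 mm², x = 74 mm, Ī = 3 066 624 mm⁴.
Centroid: x̄ = ΣA·x / ΣA = 56.2034 mm.
Transfer each piece to the vertical centroidal axis using Ī + A·d² with d = x − 56.2034:
  web: d = -52.2034 mm → contributes +3 931 959 mm⁴
  top flange (beyond web): d = 17.7966 mm → contributes +3 735 535 mm⁴
  bottom flange (beyond web): d = 17.7966 mm → contributes +3 735 535 mm⁴
Total I = 11 403 030 mm⁴.

I_yy ≈ 1.140 × 10⁷ mm⁴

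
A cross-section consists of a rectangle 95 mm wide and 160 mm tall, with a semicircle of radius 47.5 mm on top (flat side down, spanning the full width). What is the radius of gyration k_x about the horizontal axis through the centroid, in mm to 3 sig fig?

Decompose the section into non-overlapping parts with the origin at the bottom-left of its bounding rectangle.
Rectangular body: 95 × 160, A = 15 200 mm², y = 80 mm, Ī = 32 426 667 mm⁴.
Semicircular cap: semicircle r = 47.5, A = 3544.1 mm², y = 180.16 mm, Ī = 558 736 mm⁴.
Centroid: ȳ = ΣA·y / ΣA = 98.938 mm.
Transfer each piece to the horizontal axis through the centroid using Ī + A·d² with d = y − 98.938:
  rectangular body: d = -18.938 mm → contributes +37 878 136 mm⁴
  semicircular cap: d = 81.222 mm → contributes +23 939 034 mm⁴
Total I = 61 817 170 mm⁴.
Radius of gyration: k = √(I/A) = √(61 817 170 / 18 744) = 57.428 mm.

k_x ≈ 57.4 mm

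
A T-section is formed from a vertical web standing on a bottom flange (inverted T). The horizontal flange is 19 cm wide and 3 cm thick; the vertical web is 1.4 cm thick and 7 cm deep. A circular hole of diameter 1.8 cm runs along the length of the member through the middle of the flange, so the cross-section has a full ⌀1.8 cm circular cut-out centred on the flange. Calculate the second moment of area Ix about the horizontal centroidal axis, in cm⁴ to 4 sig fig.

Ix ≈ 289.9 cm⁴

Split into non-overlapping primitives; take the origin at the lower-left of the bounding box.
Flange: 19 × 3, A = 57 cm², y = 1.5 cm, Ī = 42.75 cm⁴.
Web: 1.4 × 7, A = 9.8 cm², y = 6.5 cm, Ī = 40.0167 cm⁴.
Hole (subtracted): ⌀1.8, A = 2.54469 cm², y = 1.5 cm, Ī = 0.5153 cm⁴.
Centroid: ȳ = ΣA·y / ΣA = 2.26258 cm.
Transfer each piece to the horizontal centroidal axis using Ī + A·d² with d = y − 2.26258:
  flange: d = -0.762583 cm → contributes +75.8974 cm⁴
  web: d = 4.23742 cm → contributes +215.983 cm⁴
  hole: d = -0.762583 cm → contributes −1.99512 cm⁴
Total I = 289.885 cm⁴.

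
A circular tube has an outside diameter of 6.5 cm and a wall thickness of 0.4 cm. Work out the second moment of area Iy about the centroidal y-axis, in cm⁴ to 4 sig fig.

Iy ≈ 35.81 cm⁴

Split into non-overlapping primitives; take the origin at the lower-left of the bounding box.
Outer circle: ⌀6.5, A = 33.1831 cm², x = 3.25 cm, Ī = 87.6241 cm⁴.
Bore (subtracted): ⌀5.7, A = 25.5176 cm², x = 3.25 cm, Ī = 51.8166 cm⁴.
By symmetry the centroid is at mid-width, x̄ = 3.25 cm.
All pieces are centred on the centroidal y-axis, so I = ΣĪ (holes subtracted) = 35.8074 cm⁴.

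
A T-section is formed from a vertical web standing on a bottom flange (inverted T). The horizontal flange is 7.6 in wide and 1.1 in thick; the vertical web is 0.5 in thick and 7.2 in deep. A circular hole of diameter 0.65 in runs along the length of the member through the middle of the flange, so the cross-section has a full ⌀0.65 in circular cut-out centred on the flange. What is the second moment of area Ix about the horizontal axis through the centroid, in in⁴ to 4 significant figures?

Ix ≈ 59.19 in⁴

Split into non-overlapping primitives; take the origin at the lower-left of the bounding box.
Flange: 7.6 × 1.1, A = 8.36 in², y = 0.55 in, Ī = 0.842967 in⁴.
Web: 0.5 × 7.2, A = 3.6 in², y = 4.7 in, Ī = 15.552 in⁴.
Hole (subtracted): ⌀0.65, A = 0.331831 in², y = 0.55 in, Ī = 0.00876241 in⁴.
Centroid: ȳ = ΣA·y / ΣA = 1.83481 in.
Transfer each piece to the horizontal axis through the centroid using Ī + A·d² with d = y − 1.83481:
  flange: d = -1.28481 in → contributes +14.6431 in⁴
  web: d = 2.86519 in → contributes +45.1055 in⁴
  hole: d = -1.28481 in → contributes −0.556528 in⁴
Total I = 59.1921 in⁴.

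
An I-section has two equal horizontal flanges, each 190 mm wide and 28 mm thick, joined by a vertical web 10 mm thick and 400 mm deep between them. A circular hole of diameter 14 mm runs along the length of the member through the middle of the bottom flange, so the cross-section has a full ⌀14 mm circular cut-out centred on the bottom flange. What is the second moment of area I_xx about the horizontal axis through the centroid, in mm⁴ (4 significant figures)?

Split into non-overlapping primitives; take the origin at the lower-left of the bounding box.
Bottom flange: 190 × 28, A = 5 320 mm², y = 14 mm, Ī = 347 573 mm⁴.
Web: 10 × 400, A = 4 000 mm², y = 228 mm, Ī = 53 333 333 mm⁴.
Top flange: 190 × 28, A = 5 320 mm², y = 442 mm, Ī = 347 573 mm⁴.
Hole (subtracted): ⌀14, A = 153.938 mm², y = 14 mm, Ī = 1885.74 mm⁴.
Centroid: ȳ = ΣA·y / ΣA = 230.274 mm.
Transfer each piece to the horizontal axis through the centroid using Ī + A·d² with d = y − 230.274:
  bottom flange: d = -216.274 mm → contributes +249 187 839 mm⁴
  web: d = -2.2741 mm → contributes +53 354 019 mm⁴
  top flange: d = 211.726 mm → contributes +238 831 773 mm⁴
  hole: d = -216.274 mm → contributes −7 202 258 mm⁴
Total I = 534 171 373 mm⁴.

I_xx ≈ 5.342 × 10⁸ mm⁴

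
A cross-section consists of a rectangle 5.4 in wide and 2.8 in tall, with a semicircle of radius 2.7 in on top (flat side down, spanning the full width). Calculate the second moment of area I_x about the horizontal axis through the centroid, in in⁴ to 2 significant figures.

I_x ≈ 58 in⁴

Treat the section as a set of non-overlapping primitives; coordinates are from the bounding-box lower-left.
Rectangular body: 5.4 × 2.8, A = 15.12 in², y = 1.4 in, Ī = 9.878 in⁴.
Semicircular cap: semicircle r = 2.7, A = 11.45 in², y = 3.946 in, Ī = 5.833 in⁴.
Centroid: ȳ = ΣA·y / ΣA = 2.497 in.
Transfer each piece to the horizontal axis through the centroid using Ī + A·d² with d = y − 2.497:
  rectangular body: d = -1.097 in → contributes +28.08 in⁴
  semicircular cap: d = 1.449 in → contributes +29.87 in⁴
Total I = 57.95 in⁴.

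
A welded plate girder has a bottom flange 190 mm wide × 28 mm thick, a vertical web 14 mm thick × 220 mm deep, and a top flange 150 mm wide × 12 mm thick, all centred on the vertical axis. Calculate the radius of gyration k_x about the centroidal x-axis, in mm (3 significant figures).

k_x ≈ 98.5 mm

Break the section into simple shapes (no overlaps), measuring from the bottom-left corner of the bounding box.
Bottom plate: 190 × 28, A = 5 320 mm², y = 14 mm, Ī = 347 573 mm⁴.
Web plate: 14 × 220, A = 3 080 mm², y = 138 mm, Ī = 12 422 667 mm⁴.
Top plate: 150 × 12, A = 1 800 mm², y = 254 mm, Ī = 21 600 mm⁴.
Centroid: ȳ = ΣA·y / ΣA = 93.796 mm.
Transfer each piece to the centroidal x-axis using Ī + A·d² with d = y − 93.796:
  bottom plate: d = -79.796 mm → contributes +34 222 217 mm⁴
  web plate: d = 44.204 mm → contributes +18 440 946 mm⁴
  top plate: d = 160.2 mm → contributes +46 219 134 mm⁴
Total I = 98 882 296 mm⁴.
Radius of gyration: k = √(I/A) = √(98 882 296 / 10 200) = 98.46 mm.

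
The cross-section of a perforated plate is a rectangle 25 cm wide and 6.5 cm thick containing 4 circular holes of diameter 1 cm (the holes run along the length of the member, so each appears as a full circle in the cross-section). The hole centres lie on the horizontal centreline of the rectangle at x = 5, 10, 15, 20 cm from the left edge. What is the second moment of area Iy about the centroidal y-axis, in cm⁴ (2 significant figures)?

Decompose the section into non-overlapping parts with the origin at the bottom-left of its bounding rectangle.
Plate: 25 × 6.5, A = 162.5 cm², x = 12.5 cm, Ī = 8 464 cm⁴.
Hole 1 (subtracted): ⌀1, A = 0.7854 cm², x = 5 cm, Ī = 0.04909 cm⁴.
Hole 2 (subtracted): ⌀1, A = 0.7854 cm², x = 10 cm, Ī = 0.04909 cm⁴.
Hole 3 (subtracted): ⌀1, A = 0.7854 cm², x = 15 cm, Ī = 0.04909 cm⁴.
Hole 4 (subtracted): ⌀1, A = 0.7854 cm², x = 20 cm, Ī = 0.04909 cm⁴.
By symmetry the centroid is at mid-width, x̄ = 12.5 cm.
Transfer each piece to the centroidal y-axis using Ī + A·d² with d = x − 12.5:
  plate: d = 0 cm → contributes +8 464 cm⁴
  hole 1: d = -7.5 cm → contributes −44.23 cm⁴
  hole 2: d = -2.5 cm → contributes −4.958 cm⁴
  hole 3: d = 2.5 cm → contributes −4.958 cm⁴
  hole 4: d = 7.5 cm → contributes −44.23 cm⁴
Total I = 8 365 cm⁴.

Iy ≈ 8400 cm⁴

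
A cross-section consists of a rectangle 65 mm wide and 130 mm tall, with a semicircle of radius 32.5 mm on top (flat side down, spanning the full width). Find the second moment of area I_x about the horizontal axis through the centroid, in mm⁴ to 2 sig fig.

Break the section into simple shapes (no overlaps), measuring from the bottom-left corner of the bounding box.
Rectangular body: 65 × 130, A = 8 450 mm², y = 65 mm, Ī = 11 900 417 mm⁴.
Semicircular cap: semicircle r = 32.5, A = 1 659 mm², y = 143.8 mm, Ī = 122 452 mm⁴.
Centroid: ȳ = ΣA·y / ΣA = 77.93 mm.
Transfer each piece to the horizontal axis through the centroid using Ī + A·d² with d = y − 77.93:
  rectangular body: d = -12.93 mm → contributes +13 313 541 mm⁴
  semicircular cap: d = 65.86 mm → contributes +7 319 434 mm⁴
Total I = 20 632 975 mm⁴.

I_x ≈ 2.1 × 10⁷ mm⁴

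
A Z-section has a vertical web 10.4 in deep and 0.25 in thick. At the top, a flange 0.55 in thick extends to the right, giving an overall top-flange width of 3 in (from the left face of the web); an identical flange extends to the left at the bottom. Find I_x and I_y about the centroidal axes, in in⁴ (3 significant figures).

I_x ≈ 96.9 in⁴, I_y ≈ 8.73 in⁴

Treat the section as a set of non-overlapping primitives; coordinates are from the bounding-box lower-left.
Web: 0.25 × 10.4, A = 2.6 in², y = 5.2 in, Ī = 23.435 in⁴.
Top flange (beyond web): 2.75 × 0.55, A = 1.5125 in², y = 10.125 in, Ī = 0.038128 in⁴.
Bottom flange (beyond web): 2.75 × 0.55, A = 1.5125 in², y = 0.275 in, Ī = 0.038128 in⁴.
Centroid: ȳ = ΣA·y / ΣA = 5.2 in.
Transfer each piece to the centroidal x-axis using Ī + A·d² with d = y − 5.2:
  web: d = 0 in → contributes +23.435 in⁴
  top flange (beyond web): d = 4.925 in → contributes +36.725 in⁴
  bottom flange (beyond web): d = -4.925 in → contributes +36.725 in⁴
Total I = 96.884 in⁴.
For the y-axis: x̄ = 2.875 in.
Repeating about the centroidal y-axis gives I_y = 8.7262 in⁴.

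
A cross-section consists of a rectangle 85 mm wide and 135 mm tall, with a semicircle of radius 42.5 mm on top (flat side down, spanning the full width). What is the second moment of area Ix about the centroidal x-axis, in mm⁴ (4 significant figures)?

Split into non-overlapping primitives; take the origin at the lower-left of the bounding box.
Rectangular body: 85 × 135, A = 11 475 mm², y = 67.5 mm, Ī = 17 427 656 mm⁴.
Semicircular cap: semicircle r = 42.5, A = 2837.25 mm², y = 153.038 mm, Ī = 358 086 mm⁴.
Centroid: ȳ = ΣA·y / ΣA = 84.4569 mm.
Transfer each piece to the centroidal x-axis using Ī + A·d² with d = y − 84.4569:
  rectangular body: d = -16.9569 mm → contributes +20 727 140 mm⁴
  semicircular cap: d = 68.5807 mm → contributes +13 702 545 mm⁴
Total I = 34 429 685 mm⁴.

Ix ≈ 3.443 × 10⁷ mm⁴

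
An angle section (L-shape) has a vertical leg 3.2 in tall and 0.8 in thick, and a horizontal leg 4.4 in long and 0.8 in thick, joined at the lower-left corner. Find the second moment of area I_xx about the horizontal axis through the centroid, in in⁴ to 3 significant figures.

Split into non-overlapping primitives; take the origin at the lower-left of the bounding box.
Vertical leg: 0.8 × 3.2, A = 2.56 in², y = 1.6 in, Ī = 2.1845 in⁴.
Horizontal leg (remainder): 3.6 × 0.8, A = 2.88 in², y = 0.4 in, Ī = 0.1536 in⁴.
Centroid: ȳ = ΣA·y / ΣA = 0.96471 in.
Transfer each piece to the horizontal axis through the centroid using Ī + A·d² with d = y − 0.96471:
  vertical leg: d = 0.63529 in → contributes +3.2177 in⁴
  horizontal leg (remainder): d = -0.56471 in → contributes +1.072 in⁴
Total I = 4.2898 in⁴.

I_xx ≈ 4.29 in⁴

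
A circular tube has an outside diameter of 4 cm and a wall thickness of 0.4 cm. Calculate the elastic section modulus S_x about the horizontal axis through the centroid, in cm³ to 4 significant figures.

S_x ≈ 3.710 cm³

Split into non-overlapping primitives; take the origin at the lower-left of the bounding box.
Outer circle: ⌀4, A = 12.5664 cm², y = 2 cm, Ī = 12.5664 cm⁴.
Bore (subtracted): ⌀3.2, A = 8.04248 cm², y = 2 cm, Ī = 5.14719 cm⁴.
By symmetry the centroid is at mid-height, ȳ = 2 cm.
All pieces are centred on the horizontal axis through the centroid, so I = ΣĪ (holes subtracted) = 7.41919 cm⁴.
Extreme fibre distance c = 2 cm; S = I/c = 3.70959 cm³.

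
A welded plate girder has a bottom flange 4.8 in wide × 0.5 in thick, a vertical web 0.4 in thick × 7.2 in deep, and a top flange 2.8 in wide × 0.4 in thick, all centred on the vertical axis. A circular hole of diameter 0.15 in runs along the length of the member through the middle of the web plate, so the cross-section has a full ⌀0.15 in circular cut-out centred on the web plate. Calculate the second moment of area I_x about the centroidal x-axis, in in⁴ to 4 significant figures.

Split into non-overlapping primitives; take the origin at the lower-left of the bounding box.
Bottom plate: 4.8 × 0.5, A = 2.4 in², y = 0.25 in, Ī = 0.05 in⁴.
Web plate: 0.4 × 7.2, A = 2.88 in², y = 4.1 in, Ī = 12.4416 in⁴.
Top plate: 2.8 × 0.4, A = 1.12 in², y = 7.9 in, Ī = 0.0149333 in⁴.
Hole (subtracted): ⌀0.15, A = 0.0176715 in², y = 4.1 in, Ī = 0.0000248505 in⁴.
Centroid: ȳ = ΣA·y / ΣA = 3.31909 in.
Transfer each piece to the centroidal x-axis using Ī + A·d² with d = y − 3.31909:
  bottom plate: d = -3.06909 in → contributes +22.6564 in⁴
  web plate: d = 0.780906 in → contributes +14.1979 in⁴
  top plate: d = 4.58091 in → contributes +23.5178 in⁴
  hole: d = 0.780906 in → contributes −0.0108012 in⁴
Total I = 60.3613 in⁴.

I_x ≈ 60.36 in⁴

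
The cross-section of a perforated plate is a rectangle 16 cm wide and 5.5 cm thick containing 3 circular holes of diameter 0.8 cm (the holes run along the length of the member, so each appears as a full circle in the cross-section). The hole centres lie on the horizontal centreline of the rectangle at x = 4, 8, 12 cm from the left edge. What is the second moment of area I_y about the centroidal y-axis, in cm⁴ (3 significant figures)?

I_y ≈ 1860 cm⁴

Decompose the section into non-overlapping parts with the origin at the bottom-left of its bounding rectangle.
Plate: 16 × 5.5, A = 88 cm², x = 8 cm, Ī = 1877.3 cm⁴.
Hole 1 (subtracted): ⌀0.8, A = 0.50265 cm², x = 4 cm, Ī = 0.020106 cm⁴.
Hole 2 (subtracted): ⌀0.8, A = 0.50265 cm², x = 8 cm, Ī = 0.020106 cm⁴.
Hole 3 (subtracted): ⌀0.8, A = 0.50265 cm², x = 12 cm, Ī = 0.020106 cm⁴.
By symmetry the centroid is at mid-width, x̄ = 8 cm.
Transfer each piece to the centroidal y-axis using Ī + A·d² with d = x − 8:
  plate: d = 0 cm → contributes +1877.3 cm⁴
  hole 1: d = -4 cm → contributes −8.0626 cm⁴
  hole 2: d = 0 cm → contributes −0.020106 cm⁴
  hole 3: d = 4 cm → contributes −8.0626 cm⁴
Total I = 1861.2 cm⁴.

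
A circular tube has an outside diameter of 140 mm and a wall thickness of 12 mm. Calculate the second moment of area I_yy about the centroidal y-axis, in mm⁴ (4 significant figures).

I_yy ≈ 9.969 × 10⁶ mm⁴

Treat the section as a set of non-overlapping primitives; coordinates are from the bounding-box lower-left.
Outer circle: ⌀140, A = 15393.8 mm², x = 70 mm, Ī = 18 857 410 mm⁴.
Bore (subtracted): ⌀116, A = 10568.3 mm², x = 70 mm, Ī = 8 887 955 mm⁴.
By symmetry the centroid is at mid-width, x̄ = 70 mm.
All pieces are centred on the centroidal y-axis, so I = ΣĪ (holes subtracted) = 9 969 455 mm⁴.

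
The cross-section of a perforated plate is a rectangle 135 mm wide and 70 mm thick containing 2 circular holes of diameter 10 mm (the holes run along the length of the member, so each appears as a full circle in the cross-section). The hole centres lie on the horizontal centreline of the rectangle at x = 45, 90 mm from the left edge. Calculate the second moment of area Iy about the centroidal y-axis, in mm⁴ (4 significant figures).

Iy ≈ 1.427 × 10⁷ mm⁴

Treat the section as a set of non-overlapping primitives; coordinates are from the bounding-box lower-left.
Plate: 135 × 70, A = 9 450 mm², x = 67.5 mm, Ī = 14 352 188 mm⁴.
Hole 1 (subtracted): ⌀10, A = 78.5398 mm², x = 45 mm, Ī = 490.874 mm⁴.
Hole 2 (subtracted): ⌀10, A = 78.5398 mm², x = 90 mm, Ī = 490.874 mm⁴.
By symmetry the centroid is at mid-width, x̄ = 67.5 mm.
Transfer each piece to the centroidal y-axis using Ī + A·d² with d = x − 67.5:
  plate: d = 0 mm → contributes +14 352 188 mm⁴
  hole 1: d = -22.5 mm → contributes −40251.7 mm⁴
  hole 2: d = 22.5 mm → contributes −40251.7 mm⁴
Total I = 14 271 684 mm⁴.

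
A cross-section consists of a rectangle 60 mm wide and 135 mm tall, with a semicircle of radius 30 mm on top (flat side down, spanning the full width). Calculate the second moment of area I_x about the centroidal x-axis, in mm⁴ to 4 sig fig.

I_x ≈ 2.014 × 10⁷ mm⁴

Treat the section as a set of non-overlapping primitives; coordinates are from the bounding-box lower-left.
Rectangular body: 60 × 135, A = 8 100 mm², y = 67.5 mm, Ī = 12 301 875 mm⁴.
Semicircular cap: semicircle r = 30, A = 1413.72 mm², y = 147.732 mm, Ī = 88903.1 mm⁴.
Centroid: ȳ = ΣA·y / ΣA = 79.4224 mm.
Transfer each piece to the centroidal x-axis using Ī + A·d² with d = y − 79.4224:
  rectangular body: d = -11.9224 mm → contributes +13 453 229 mm⁴
  semicircular cap: d = 68.31 mm → contributes +6 685 676 mm⁴
Total I = 20 138 905 mm⁴.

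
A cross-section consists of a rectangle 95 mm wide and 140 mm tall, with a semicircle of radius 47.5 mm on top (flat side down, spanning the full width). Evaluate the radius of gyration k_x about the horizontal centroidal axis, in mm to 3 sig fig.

Decompose the section into non-overlapping parts with the origin at the bottom-left of its bounding rectangle.
Rectangular body: 95 × 140, A = 13 300 mm², y = 70 mm, Ī = 21 723 333 mm⁴.
Semicircular cap: semicircle r = 47.5, A = 3544.1 mm², y = 160.16 mm, Ī = 558 736 mm⁴.
Centroid: ȳ = ΣA·y / ΣA = 88.97 mm.
Transfer each piece to the horizontal centroidal axis using Ī + A·d² with d = y − 88.97:
  rectangular body: d = -18.97 mm → contributes +26 509 567 mm⁴
  semicircular cap: d = 71.189 mm → contributes +18 520 066 mm⁴
Total I = 45 029 633 mm⁴.
Radius of gyration: k = √(I/A) = √(45 029 633 / 16 844) = 51.704 mm.

k_x ≈ 51.7 mm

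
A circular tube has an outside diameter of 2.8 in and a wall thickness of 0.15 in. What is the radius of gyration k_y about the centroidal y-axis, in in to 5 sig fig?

k_y ≈ 0.93842 in

Break the section into simple shapes (no overlaps), measuring from the bottom-left corner of the bounding box.
Outer circle: ⌀2.8, A = 6.157522 in², x = 1.4 in, Ī = 3.017186 in⁴.
Bore (subtracted): ⌀2.5, A = 4.908739 in², x = 1.4 in, Ī = 1.917476 in⁴.
By symmetry the centroid is at mid-width, x̄ = 1.4 in.
All pieces are centred on the centroidal y-axis, so I = ΣĪ (holes subtracted) = 1.09971 in⁴.
Radius of gyration: k = √(I/A) = √(1.09971 / 1.248783) = 0.9384162 in.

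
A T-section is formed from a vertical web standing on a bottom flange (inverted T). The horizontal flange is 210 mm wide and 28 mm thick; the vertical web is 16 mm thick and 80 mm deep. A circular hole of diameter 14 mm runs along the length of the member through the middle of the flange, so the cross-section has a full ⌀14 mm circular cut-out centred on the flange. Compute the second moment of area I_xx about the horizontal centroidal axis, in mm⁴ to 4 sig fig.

I_xx ≈ 4.116 × 10⁶ mm⁴

Decompose the section into non-overlapping parts with the origin at the bottom-left of its bounding rectangle.
Flange: 210 × 28, A = 5 880 mm², y = 14 mm, Ī = 384 160 mm⁴.
Web: 16 × 80, A = 1 280 mm², y = 68 mm, Ī = 682 667 mm⁴.
Hole (subtracted): ⌀14, A = 153.938 mm², y = 14 mm, Ī = 1885.74 mm⁴.
Centroid: ȳ = ΣA·y / ΣA = 23.8657 mm.
Transfer each piece to the horizontal centroidal axis using Ī + A·d² with d = y − 23.8657:
  flange: d = -9.86574 mm → contributes +956 477 mm⁴
  web: d = 44.1343 mm → contributes +3 175 893 mm⁴
  hole: d = -9.86574 mm → contributes −16 869 mm⁴
Total I = 4 115 501 mm⁴.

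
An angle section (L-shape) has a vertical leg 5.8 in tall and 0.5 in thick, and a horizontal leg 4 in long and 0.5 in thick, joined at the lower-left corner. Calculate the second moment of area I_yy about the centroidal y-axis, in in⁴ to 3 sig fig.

Decompose the section into non-overlapping parts with the origin at the bottom-left of its bounding rectangle.
Vertical leg: 0.5 × 5.8, A = 2.9 in², x = 0.25 in, Ī = 0.060417 in⁴.
Horizontal leg (remainder): 3.5 × 0.5, A = 1.75 in², x = 2.25 in, Ī = 1.7865 in⁴.
Centroid: x̄ = ΣA·x / ΣA = 1.0027 in.
Transfer each piece to the centroidal y-axis using Ī + A·d² with d = x − 1.0027:
  vertical leg: d = -0.75269 in → contributes +1.7034 in⁴
  horizontal leg (remainder): d = 1.2473 in → contributes +4.5091 in⁴
Total I = 6.2125 in⁴.

I_yy ≈ 6.21 in⁴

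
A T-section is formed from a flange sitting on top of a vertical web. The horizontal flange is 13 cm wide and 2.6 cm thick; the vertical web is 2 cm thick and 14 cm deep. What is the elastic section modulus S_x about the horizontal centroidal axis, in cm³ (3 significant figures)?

S_x ≈ 133 cm³

Split into non-overlapping primitives; take the origin at the lower-left of the bounding box.
Flange: 13 × 2.6, A = 33.8 cm², y = 15.3 cm, Ī = 19.041 cm⁴.
Web: 2 × 14, A = 28 cm², y = 7 cm, Ī = 457.33 cm⁴.
Centroid: ȳ = ΣA·y / ΣA = 11.539 cm.
Transfer each piece to the horizontal centroidal axis using Ī + A·d² with d = y − 11.539:
  flange: d = 3.7605 cm → contributes +497.02 cm⁴
  web: d = -4.5395 cm → contributes +1034.3 cm⁴
Total I = 1531.3 cm⁴.
Extreme fibre distance c = 11.539 cm; S = I/c = 132.71 cm³.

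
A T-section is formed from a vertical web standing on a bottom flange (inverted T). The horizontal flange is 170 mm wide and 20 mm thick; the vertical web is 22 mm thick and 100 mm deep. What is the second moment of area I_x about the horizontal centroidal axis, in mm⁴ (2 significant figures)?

I_x ≈ 6.8 × 10⁶ mm⁴

Split into non-overlapping primitives; take the origin at the lower-left of the bounding box.
Flange: 170 × 20, A = 3 400 mm², y = 10 mm, Ī = 113 333 mm⁴.
Web: 22 × 100, A = 2 200 mm², y = 70 mm, Ī = 1 833 333 mm⁴.
Centroid: ȳ = ΣA·y / ΣA = 33.57 mm.
Transfer each piece to the horizontal centroidal axis using Ī + A·d² with d = y − 33.57:
  flange: d = -23.57 mm → contributes +2 002 415 mm⁴
  web: d = 36.43 mm → contributes +4 752 823 mm⁴
Total I = 6 755 238 mm⁴.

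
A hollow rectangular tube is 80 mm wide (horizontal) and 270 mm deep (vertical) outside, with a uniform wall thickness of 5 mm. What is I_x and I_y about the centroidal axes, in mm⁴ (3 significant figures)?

I_x ≈ 2.87 × 10⁷ mm⁴, I_y ≈ 4.09 × 10⁶ mm⁴

Treat the section as a set of non-overlapping primitives; coordinates are from the bounding-box lower-left.
Outer rectangle: 80 × 270, A = 21 600 mm², y = 135 mm, Ī = 131 220 000 mm⁴.
Inner void (subtracted): 70 × 260, A = 18 200 mm², y = 135 mm, Ī = 102 526 667 mm⁴.
By symmetry the centroid is at mid-height, ȳ = 135 mm.
All pieces are centred on the centroidal x-axis, so I = ΣĪ (holes subtracted) = 28 693 333 mm⁴.
Repeating about the centroidal y-axis gives I_y = 4 088 333 mm⁴.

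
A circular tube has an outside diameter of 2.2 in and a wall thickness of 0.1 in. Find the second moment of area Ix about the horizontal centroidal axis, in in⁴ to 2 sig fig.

Ix ≈ 0.36 in⁴

Treat the section as a set of non-overlapping primitives; coordinates are from the bounding-box lower-left.
Outer circle: ⌀2.2, A = 3.801 in², y = 1.1 in, Ī = 1.15 in⁴.
Bore (subtracted): ⌀2, A = 3.142 in², y = 1.1 in, Ī = 0.7854 in⁴.
By symmetry the centroid is at mid-height, ȳ = 1.1 in.
All pieces are centred on the horizontal centroidal axis, so I = ΣĪ (holes subtracted) = 0.3645 in⁴.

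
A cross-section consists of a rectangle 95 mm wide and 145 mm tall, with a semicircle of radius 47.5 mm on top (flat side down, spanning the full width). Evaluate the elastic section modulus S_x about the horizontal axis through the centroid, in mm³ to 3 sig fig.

Decompose the section into non-overlapping parts with the origin at the bottom-left of its bounding rectangle.
Rectangular body: 95 × 145, A = 13 775 mm², y = 72.5 mm, Ī = 24 134 948 mm⁴.
Semicircular cap: semicircle r = 47.5, A = 3544.1 mm², y = 165.16 mm, Ī = 558 736 mm⁴.
Centroid: ȳ = ΣA·y / ΣA = 91.461 mm.
Transfer each piece to the horizontal axis through the centroid using Ī + A·d² with d = y − 91.461:
  rectangular body: d = -18.961 mm → contributes +29 087 577 mm⁴
  semicircular cap: d = 73.698 mm → contributes +19 808 273 mm⁴
Total I = 48 895 850 mm⁴.
Extreme fibre distance c = 101.04 mm; S = I/c = 483 933 mm³.

S_x ≈ 4.84 × 10⁵ mm³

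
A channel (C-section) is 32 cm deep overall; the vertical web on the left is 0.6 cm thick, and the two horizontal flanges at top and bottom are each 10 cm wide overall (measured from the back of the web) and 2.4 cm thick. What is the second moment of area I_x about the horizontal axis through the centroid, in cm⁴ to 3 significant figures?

Split into non-overlapping primitives; take the origin at the lower-left of the bounding box.
Web: 0.6 × 32, A = 19.2 cm², y = 16 cm, Ī = 1638.4 cm⁴.
Top flange (beyond web): 9.4 × 2.4, A = 22.56 cm², y = 30.8 cm, Ī = 10.829 cm⁴.
Bottom flange (beyond web): 9.4 × 2.4, A = 22.56 cm², y = 1.2 cm, Ī = 10.829 cm⁴.
By symmetry the centroid is at mid-height, ȳ = 16 cm.
Transfer each piece to the horizontal axis through the centroid using Ī + A·d² with d = y − 16:
  web: d = 0 cm → contributes +1638.4 cm⁴
  top flange (beyond web): d = 14.8 cm → contributes +4952.4 cm⁴
  bottom flange (beyond web): d = -14.8 cm → contributes +4952.4 cm⁴
Total I = 11 543 cm⁴.

I_x ≈ 1.15 × 10⁴ cm⁴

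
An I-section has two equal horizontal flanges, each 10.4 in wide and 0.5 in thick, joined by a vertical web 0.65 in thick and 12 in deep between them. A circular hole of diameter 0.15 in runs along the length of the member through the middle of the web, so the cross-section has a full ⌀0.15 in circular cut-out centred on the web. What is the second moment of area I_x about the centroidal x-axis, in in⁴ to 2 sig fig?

Decompose the section into non-overlapping parts with the origin at the bottom-left of its bounding rectangle.
Bottom flange: 10.4 × 0.5, A = 5.2 in², y = 0.25 in, Ī = 0.1083 in⁴.
Web: 0.65 × 12, A = 7.8 in², y = 6.5 in, Ī = 93.6 in⁴.
Top flange: 10.4 × 0.5, A = 5.2 in², y = 12.75 in, Ī = 0.1083 in⁴.
Hole (subtracted): ⌀0.15, A = 0.01767 in², y = 6.5 in, Ī = 0.00002485 in⁴.
By symmetry the centroid is at mid-height, ȳ = 6.5 in.
Transfer each piece to the centroidal x-axis using Ī + A·d² with d = y − 6.5:
  bottom flange: d = -6.25 in → contributes +203.2 in⁴
  web: d = 0 in → contributes +93.6 in⁴
  top flange: d = 6.25 in → contributes +203.2 in⁴
  hole: d = 0 in → contributes −0.00002485 in⁴
Total I = 500.1 in⁴.

I_x ≈ 500 in⁴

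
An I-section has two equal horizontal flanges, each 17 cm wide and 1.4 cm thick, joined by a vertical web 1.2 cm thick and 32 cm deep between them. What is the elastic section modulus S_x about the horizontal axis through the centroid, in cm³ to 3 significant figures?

S_x ≈ 952 cm³

Break the section into simple shapes (no overlaps), measuring from the bottom-left corner of the bounding box.
Bottom flange: 17 × 1.4, A = 23.8 cm², y = 0.7 cm, Ī = 3.8873 cm⁴.
Web: 1.2 × 32, A = 38.4 cm², y = 17.4 cm, Ī = 3276.8 cm⁴.
Top flange: 17 × 1.4, A = 23.8 cm², y = 34.1 cm, Ī = 3.8873 cm⁴.
By symmetry the centroid is at mid-height, ȳ = 17.4 cm.
Transfer each piece to the horizontal axis through the centroid using Ī + A·d² with d = y − 17.4:
  bottom flange: d = -16.7 cm → contributes +6641.5 cm⁴
  web: d = 0 cm → contributes +3276.8 cm⁴
  top flange: d = 16.7 cm → contributes +6641.5 cm⁴
Total I = 16 560 cm⁴.
Extreme fibre distance c = 17.4 cm; S = I/c = 951.71 cm³.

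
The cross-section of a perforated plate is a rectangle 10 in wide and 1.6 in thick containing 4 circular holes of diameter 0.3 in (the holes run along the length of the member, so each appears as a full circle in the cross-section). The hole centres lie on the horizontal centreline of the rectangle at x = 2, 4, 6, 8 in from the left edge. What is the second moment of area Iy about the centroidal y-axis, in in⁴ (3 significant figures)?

Iy ≈ 132 in⁴

Split into non-overlapping primitives; take the origin at the lower-left of the bounding box.
Plate: 10 × 1.6, A = 16 in², x = 5 in, Ī = 133.33 in⁴.
Hole 1 (subtracted): ⌀0.3, A = 0.070686 in², x = 2 in, Ī = 0.00039761 in⁴.
Hole 2 (subtracted): ⌀0.3, A = 0.070686 in², x = 4 in, Ī = 0.00039761 in⁴.
Hole 3 (subtracted): ⌀0.3, A = 0.070686 in², x = 6 in, Ī = 0.00039761 in⁴.
Hole 4 (subtracted): ⌀0.3, A = 0.070686 in², x = 8 in, Ī = 0.00039761 in⁴.
By symmetry the centroid is at mid-width, x̄ = 5 in.
Transfer each piece to the centroidal y-axis using Ī + A·d² with d = x − 5:
  plate: d = 0 in → contributes +133.33 in⁴
  hole 1: d = -3 in → contributes −0.63657 in⁴
  hole 2: d = -1 in → contributes −0.071083 in⁴
  hole 3: d = 1 in → contributes −0.071083 in⁴
  hole 4: d = 3 in → contributes −0.63657 in⁴
Total I = 131.92 in⁴.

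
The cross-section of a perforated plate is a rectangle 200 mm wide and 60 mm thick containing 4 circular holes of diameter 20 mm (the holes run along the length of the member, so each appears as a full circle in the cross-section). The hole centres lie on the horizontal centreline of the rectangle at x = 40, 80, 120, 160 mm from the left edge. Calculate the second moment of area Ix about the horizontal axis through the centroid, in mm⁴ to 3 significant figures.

Ix ≈ 3.57 × 10⁶ mm⁴

Break the section into simple shapes (no overlaps), measuring from the bottom-left corner of the bounding box.
Plate: 200 × 60, A = 12 000 mm², y = 30 mm, Ī = 3 600 000 mm⁴.
Hole 1 (subtracted): ⌀20, A = 314.16 mm², y = 30 mm, Ī = 7 854 mm⁴.
Hole 2 (subtracted): ⌀20, A = 314.16 mm², y = 30 mm, Ī = 7 854 mm⁴.
Hole 3 (subtracted): ⌀20, A = 314.16 mm², y = 30 mm, Ī = 7 854 mm⁴.
Hole 4 (subtracted): ⌀20, A = 314.16 mm², y = 30 mm, Ī = 7 854 mm⁴.
By symmetry the centroid is at mid-height, ȳ = 30 mm.
All pieces are centred on the horizontal axis through the centroid, so I = ΣĪ (holes subtracted) = 3 568 584 mm⁴.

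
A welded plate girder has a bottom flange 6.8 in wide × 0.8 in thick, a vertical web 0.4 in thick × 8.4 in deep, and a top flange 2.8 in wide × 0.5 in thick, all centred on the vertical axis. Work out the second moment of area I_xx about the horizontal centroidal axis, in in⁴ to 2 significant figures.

I_xx ≈ 130 in⁴

Treat the section as a set of non-overlapping primitives; coordinates are from the bounding-box lower-left.
Bottom plate: 6.8 × 0.8, A = 5.44 in², y = 0.4 in, Ī = 0.2901 in⁴.
Web plate: 0.4 × 8.4, A = 3.36 in², y = 5 in, Ī = 19.76 in⁴.
Top plate: 2.8 × 0.5, A = 1.4 in², y = 9.45 in, Ī = 0.02917 in⁴.
Centroid: ȳ = ΣA·y / ΣA = 3.157 in.
Transfer each piece to the horizontal centroidal axis using Ī + A·d² with d = y − 3.157:
  bottom plate: d = -2.757 in → contributes +41.65 in⁴
  web plate: d = 1.843 in → contributes +31.16 in⁴
  top plate: d = 6.293 in → contributes +55.46 in⁴
Total I = 128.3 in⁴.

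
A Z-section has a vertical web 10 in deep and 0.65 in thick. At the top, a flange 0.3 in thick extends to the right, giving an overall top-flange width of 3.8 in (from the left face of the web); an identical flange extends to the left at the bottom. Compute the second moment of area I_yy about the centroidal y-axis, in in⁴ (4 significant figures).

Treat the section as a set of non-overlapping primitives; coordinates are from the bounding-box lower-left.
Web: 0.65 × 10, A = 6.5 in², x = 3.475 in, Ī = 0.228854 in⁴.
Top flange (beyond web): 3.15 × 0.3, A = 0.945 in², x = 5.375 in, Ī = 0.781397 in⁴.
Bottom flange (beyond web): 3.15 × 0.3, A = 0.945 in², x = 1.575 in, Ī = 0.781397 in⁴.
Centroid: x̄ = ΣA·x / ΣA = 3.475 in.
Transfer each piece to the centroidal y-axis using Ī + A·d² with d = x − 3.475:
  web: d = 0 in → contributes +0.228854 in⁴
  top flange (beyond web): d = 1.9 in → contributes +4.19285 in⁴
  bottom flange (beyond web): d = -1.9 in → contributes +4.19285 in⁴
Total I = 8.61455 in⁴.

I_yy ≈ 8.615 in⁴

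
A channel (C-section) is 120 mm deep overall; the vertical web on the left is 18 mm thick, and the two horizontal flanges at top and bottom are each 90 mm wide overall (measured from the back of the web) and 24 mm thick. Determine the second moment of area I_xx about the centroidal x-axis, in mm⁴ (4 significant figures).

Decompose the section into non-overlapping parts with the origin at the bottom-left of its bounding rectangle.
Web: 18 × 120, A = 2 160 mm², y = 60 mm, Ī = 2 592 000 mm⁴.
Top flange (beyond web): 72 × 24, A = 1 728 mm², y = 108 mm, Ī = 82 944 mm⁴.
Bottom flange (beyond web): 72 × 24, A = 1 728 mm², y = 12 mm, Ī = 82 944 mm⁴.
By symmetry the centroid is at mid-height, ȳ = 60 mm.
Transfer each piece to the centroidal x-axis using Ī + A·d² with d = y − 60:
  web: d = 0 mm → contributes +2 592 000 mm⁴
  top flange (beyond web): d = 48 mm → contributes +4 064 256 mm⁴
  bottom flange (beyond web): d = -48 mm → contributes +4 064 256 mm⁴
Total I = 10 720 512 mm⁴.

I_xx ≈ 1.072 × 10⁷ mm⁴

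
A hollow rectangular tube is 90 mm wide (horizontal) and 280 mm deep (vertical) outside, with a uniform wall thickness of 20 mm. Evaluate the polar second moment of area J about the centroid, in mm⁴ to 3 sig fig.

Treat the section as a set of non-overlapping primitives; coordinates are from the bounding-box lower-left.
Outer rectangle: 90 × 280, A = 25 200 mm², y = 140 mm, Ī = 164 640 000 mm⁴.
Inner void (subtracted): 50 × 240, A = 12 000 mm², y = 140 mm, Ī = 57 600 000 mm⁴.
By symmetry the centroid is at mid-height, ȳ = 140 mm.
All pieces are centred on the centroidal x-axis, so I = ΣĪ (holes subtracted) = 107 040 000 mm⁴.
Repeating about the centroidal y-axis gives I_y = 14 510 000 mm⁴.
Polar second moment: J = I_x + I_y = 121 550 000 mm⁴.

J ≈ 1.22 × 10⁸ mm⁴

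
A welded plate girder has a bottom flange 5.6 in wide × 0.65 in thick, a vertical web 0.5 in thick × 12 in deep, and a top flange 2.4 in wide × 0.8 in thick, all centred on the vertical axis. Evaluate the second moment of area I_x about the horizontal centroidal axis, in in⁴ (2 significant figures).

Decompose the section into non-overlapping parts with the origin at the bottom-left of its bounding rectangle.
Bottom plate: 5.6 × 0.65, A = 3.64 in², y = 0.325 in, Ī = 0.1282 in⁴.
Web plate: 0.5 × 12, A = 6 in², y = 6.65 in, Ī = 72 in⁴.
Top plate: 2.4 × 0.8, A = 1.92 in², y = 13.05 in, Ī = 0.1024 in⁴.
Centroid: ȳ = ΣA·y / ΣA = 5.721 in.
Transfer each piece to the horizontal centroidal axis using Ī + A·d² with d = y − 5.721:
  bottom plate: d = -5.396 in → contributes +106.1 in⁴
  web plate: d = 0.9286 in → contributes +77.17 in⁴
  top plate: d = 7.329 in → contributes +103.2 in⁴
Total I = 286.5 in⁴.

I_x ≈ 290 in⁴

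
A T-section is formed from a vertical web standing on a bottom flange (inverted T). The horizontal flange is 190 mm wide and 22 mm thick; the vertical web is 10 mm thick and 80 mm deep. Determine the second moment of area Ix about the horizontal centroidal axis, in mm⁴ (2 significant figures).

Treat the section as a set of non-overlapping primitives; coordinates are from the bounding-box lower-left.
Flange: 190 × 22, A = 4 180 mm², y = 11 mm, Ī = 168 593 mm⁴.
Web: 10 × 80, A = 800 mm², y = 62 mm, Ī = 426 667 mm⁴.
Centroid: ȳ = ΣA·y / ΣA = 19.19 mm.
Transfer each piece to the horizontal centroidal axis using Ī + A·d² with d = y − 19.19:
  flange: d = -8.193 mm → contributes +449 161 mm⁴
  web: d = 42.81 mm → contributes +1 892 634 mm⁴
Total I = 2 341 795 mm⁴.

Ix ≈ 2.3 × 10⁶ mm⁴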